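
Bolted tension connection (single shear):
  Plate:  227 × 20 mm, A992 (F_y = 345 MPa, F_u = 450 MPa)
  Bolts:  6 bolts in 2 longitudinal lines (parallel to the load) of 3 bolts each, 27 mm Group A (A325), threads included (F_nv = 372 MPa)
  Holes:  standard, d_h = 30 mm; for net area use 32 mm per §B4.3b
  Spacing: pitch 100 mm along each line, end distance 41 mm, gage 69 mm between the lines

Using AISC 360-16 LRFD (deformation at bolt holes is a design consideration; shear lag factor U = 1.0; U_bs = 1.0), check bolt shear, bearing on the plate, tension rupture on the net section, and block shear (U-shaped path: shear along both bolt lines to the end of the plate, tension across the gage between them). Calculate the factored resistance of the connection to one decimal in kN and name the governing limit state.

958.5 kN (bolt shear governs)

Bolt shear: A_b = π(27)²/4 = 572.56 mm². φR_n = 0.75 × 372 × 572.56 × 6 × 1 = 958.5 kN.
Bearing (20 mm plate, F_u = 450 MPa): end bolts L_c = 41 − 30/2 = 26, R_n = min(1.2×26×20×450, 2.4×27×20×450) = 280.8 kN/bolt; interior L_c = 100 − 30 = 70, R_n = 583.2 kN/bolt. φR_n = 0.75 × (2×280.8 + 4×583.2) = 2170.8 kN.
Tension rupture (net): A_n = (227 − 2×32)×20 = 3260 mm² (U = 1.0, A_e = A_n). φR_n = 0.75 × 450 × 3260 = 1100.3 kN.
Block shear: shear path 2×[41+2×100] = 2×241 mm, A_gv = 9640, A_nv = 2×(241 − 2.5×32)×20 = 6440 mm²; tension across gage: (69 − 1×32)×20 = 740 mm². R_n = min(0.6×450×6440, 0.6×345×9640) + 1.0×450×740 = min(1738.8, 1995.5) + 333 = 2071.8 kN. φR_n = 0.75 × 2071.8 = 1553.9 kN.
Governing: min(958.5, 2170.8, 1100.3, 1553.9) = 958.5 kN → bolt shear.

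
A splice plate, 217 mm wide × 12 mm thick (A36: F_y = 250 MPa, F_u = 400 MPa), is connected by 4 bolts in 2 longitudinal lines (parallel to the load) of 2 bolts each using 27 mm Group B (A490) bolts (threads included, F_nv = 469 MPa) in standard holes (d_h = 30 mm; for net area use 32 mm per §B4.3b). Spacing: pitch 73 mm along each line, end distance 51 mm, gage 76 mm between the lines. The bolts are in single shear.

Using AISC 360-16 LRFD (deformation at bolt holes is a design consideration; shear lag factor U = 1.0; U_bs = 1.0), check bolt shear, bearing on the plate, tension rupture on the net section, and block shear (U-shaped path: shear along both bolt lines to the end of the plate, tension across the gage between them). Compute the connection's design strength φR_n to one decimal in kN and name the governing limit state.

Bolt shear: A_b = π(27)²/4 = 572.56 mm². φR_n = 0.75 × 469 × 572.56 × 4 × 1 = 805.6 kN.
Bearing (12 mm plate, F_u = 400 MPa): end bolts L_c = 51 − 30/2 = 36, R_n = min(1.2×36×12×400, 2.4×27×12×400) = 207.36 kN/bolt; interior L_c = 73 − 30 = 43, R_n = 247.68 kN/bolt. φR_n = 0.75 × (2×207.36 + 2×247.68) = 682.6 kN.
Tension rupture (net): A_n = (217 − 2×32)×12 = 1836 mm² (U = 1.0, A_e = A_n). φR_n = 0.75 × 400 × 1836 = 550.8 kN.
Block shear: shear path 2×[51+1×73] = 2×124 mm, A_gv = 2976, A_nv = 2×(124 − 1.5×32)×12 = 1824 mm²; tension across gage: (76 − 1×32)×12 = 528 mm². R_n = min(0.6×400×1824, 0.6×250×2976) + 1.0×400×528 = min(437.76, 446.4) + 211.2 = 648.96 kN. φR_n = 0.75 × 648.96 = 486.7 kN.
Governing: min(805.6, 682.6, 550.8, 486.7) = 486.7 kN → block shear.

486.7 kN (block shear governs)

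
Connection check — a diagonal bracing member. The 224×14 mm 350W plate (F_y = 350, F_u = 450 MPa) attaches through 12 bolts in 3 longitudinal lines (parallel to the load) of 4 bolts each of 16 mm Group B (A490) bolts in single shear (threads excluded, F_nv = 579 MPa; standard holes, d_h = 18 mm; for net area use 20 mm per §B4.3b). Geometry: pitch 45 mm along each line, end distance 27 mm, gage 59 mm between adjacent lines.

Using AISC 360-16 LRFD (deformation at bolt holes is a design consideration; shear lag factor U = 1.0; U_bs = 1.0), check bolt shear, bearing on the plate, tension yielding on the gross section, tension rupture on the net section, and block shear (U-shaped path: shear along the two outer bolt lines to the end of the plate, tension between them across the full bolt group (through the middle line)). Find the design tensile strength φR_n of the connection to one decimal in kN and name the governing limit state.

Bolt shear: A_b = π(16)²/4 = 201.06 mm². φR_n = 0.75 × 579 × 201.06 × 12 × 1 = 1047.7 kN.
Bearing (14 mm plate, F_u = 450 MPa): end bolts L_c = 27 − 18/2 = 18, R_n = min(1.2×18×14×450, 2.4×16×14×450) = 136.08 kN/bolt; interior L_c = 45 − 18 = 27, R_n = 204.12 kN/bolt. φR_n = 0.75 × (3×136.08 + 9×204.12) = 1684.0 kN.
Tension yield (gross): A_g = 224×14 = 3136 mm². φR_n = 0.90 × 350 × 3136 = 987.8 kN.
Tension rupture (net): A_n = (224 − 3×20)×14 = 2296 mm² (U = 1.0, A_e = A_n). φR_n = 0.75 × 450 × 2296 = 774.9 kN.
Block shear: shear path 2×[27+3×45] = 2×162 mm, A_gv = 4536, A_nv = 2×(162 − 3.5×20)×14 = 2576 mm²; tension across gage: (118 − 2×20)×14 = 1092 mm². R_n = min(0.6×450×2576, 0.6×350×4536) + 1.0×450×1092 = min(695.52, 952.56) + 491.4 = 1186.9 kN. φR_n = 0.75 × 1186.9 = 890.2 kN.
Governing: min(1047.7, 1684.0, 987.8, 774.9, 890.2) = 774.9 kN → net-section rupture.

774.9 kN (net-section rupture governs)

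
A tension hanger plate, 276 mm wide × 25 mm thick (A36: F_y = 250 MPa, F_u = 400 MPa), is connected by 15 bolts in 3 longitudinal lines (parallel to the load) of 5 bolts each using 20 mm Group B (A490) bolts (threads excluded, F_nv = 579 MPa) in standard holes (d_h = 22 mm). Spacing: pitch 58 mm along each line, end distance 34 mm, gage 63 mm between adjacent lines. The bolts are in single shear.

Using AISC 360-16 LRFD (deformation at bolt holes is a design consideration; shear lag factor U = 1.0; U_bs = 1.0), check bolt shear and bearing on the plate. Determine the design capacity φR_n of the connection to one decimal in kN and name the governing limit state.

2046.4 kN (bolt shear governs)

Bolt shear: A_b = π(20)²/4 = 314.16 mm². φR_n = 0.75 × 579 × 314.16 × 15 × 1 = 2046.4 kN.
Bearing (25 mm plate, F_u = 400 MPa): end bolts L_c = 34 − 22/2 = 23, R_n = min(1.2×23×25×400, 2.4×20×25×400) = 276 kN/bolt; interior L_c = 58 − 22 = 36, R_n = 432 kN/bolt. φR_n = 0.75 × (3×276 + 12×432) = 4509.0 kN.
Governing: min(2046.4, 4509.0) = 2046.4 kN → bolt shear.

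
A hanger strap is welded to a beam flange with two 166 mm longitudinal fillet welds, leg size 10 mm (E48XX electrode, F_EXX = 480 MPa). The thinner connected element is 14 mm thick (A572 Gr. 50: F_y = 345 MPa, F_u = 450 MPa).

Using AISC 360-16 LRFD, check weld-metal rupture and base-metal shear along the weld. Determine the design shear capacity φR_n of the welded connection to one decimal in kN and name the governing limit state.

507.0 kN (weld metal governs)

Weld metal: throat = 0.707×10 = 7.07 mm, L = 2×166 = 332 mm. φR_n = 0.75 × 0.6 × 480 × 7.07 × 332 = 507.0 kN.
Base metal shear (14 mm plate): yield φR_n = 1.0×0.6×345×14×332 = 962.1 kN; rupture φR_n = 0.75×0.6×450×14×332 = 941.2 kN; take 941.2 kN (rupture).
Governing: min(507.0, 941.2) = 507.0 kN → weld metal.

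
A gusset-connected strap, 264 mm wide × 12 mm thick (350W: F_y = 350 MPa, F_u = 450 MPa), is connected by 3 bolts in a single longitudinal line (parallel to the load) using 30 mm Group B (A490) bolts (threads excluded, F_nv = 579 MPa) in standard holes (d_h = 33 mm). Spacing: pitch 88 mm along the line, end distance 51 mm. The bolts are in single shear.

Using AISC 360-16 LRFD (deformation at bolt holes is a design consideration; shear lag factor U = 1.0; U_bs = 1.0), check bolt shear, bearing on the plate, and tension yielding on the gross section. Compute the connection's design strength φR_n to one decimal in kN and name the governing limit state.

Bolt shear: A_b = π(30)²/4 = 706.86 mm². φR_n = 0.75 × 579 × 706.86 × 3 × 1 = 920.9 kN.
Bearing (12 mm plate, F_u = 450 MPa): end bolts L_c = 51 − 33/2 = 34.5, R_n = min(1.2×34.5×12×450, 2.4×30×12×450) = 223.56 kN/bolt; interior L_c = 88 − 33 = 55, R_n = 356.4 kN/bolt. φR_n = 0.75 × (1×223.56 + 2×356.4) = 702.3 kN.
Tension yield (gross): A_g = 264×12 = 3168 mm². φR_n = 0.90 × 350 × 3168 = 997.9 kN.
Governing: min(920.9, 702.3, 997.9) = 702.3 kN → bearing.

702.3 kN (bearing governs)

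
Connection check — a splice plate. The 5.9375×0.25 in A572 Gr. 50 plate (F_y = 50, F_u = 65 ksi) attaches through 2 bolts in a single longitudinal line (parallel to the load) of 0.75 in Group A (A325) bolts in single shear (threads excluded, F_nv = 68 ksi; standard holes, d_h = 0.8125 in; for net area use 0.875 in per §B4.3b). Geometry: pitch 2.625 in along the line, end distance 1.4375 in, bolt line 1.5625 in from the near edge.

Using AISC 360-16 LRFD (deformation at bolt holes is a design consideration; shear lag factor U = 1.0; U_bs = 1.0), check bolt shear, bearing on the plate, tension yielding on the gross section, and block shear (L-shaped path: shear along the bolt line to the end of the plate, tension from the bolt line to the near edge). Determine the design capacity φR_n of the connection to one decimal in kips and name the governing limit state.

33.8 kips (block shear governs)

Bolt shear: A_b = π(0.75)²/4 = 0.44179 in². φR_n = 0.75 × 68 × 0.44179 × 2 × 1 = 45.1 kips.
Bearing (0.25 in plate, F_u = 65 ksi): end bolts L_c = 1.4375 − 0.8125/2 = 1.03125, R_n = min(1.2×1.03125×0.25×65, 2.4×0.75×0.25×65) = 20.109 kips/bolt; interior L_c = 2.625 − 0.8125 = 1.8125, R_n = 29.25 kips/bolt. φR_n = 0.75 × (1×20.109 + 1×29.25) = 37.0 kips.
Tension yield (gross): A_g = 5.9375×0.25 = 1.4844 in². φR_n = 0.90 × 50 × 1.4844 = 66.8 kips.
Block shear: shear path 1×[1.4375+1×2.625] = 1×4.0625 in, A_gv = 1.0156, A_nv = 1×(4.0625 − 1.5×0.875)×0.25 = 0.6875 in²; tension to near edge: (1.5625 − 0.5×0.875)×0.25 = 0.28125 in². R_n = min(0.6×65×0.6875, 0.6×50×1.0156) + 1.0×65×0.28125 = min(26.813, 30.468) + 18.281 = 45.094 kips. φR_n = 0.75 × 45.094 = 33.8 kips.
Governing: min(45.1, 37.0, 66.8, 33.8) = 33.8 kips → block shear.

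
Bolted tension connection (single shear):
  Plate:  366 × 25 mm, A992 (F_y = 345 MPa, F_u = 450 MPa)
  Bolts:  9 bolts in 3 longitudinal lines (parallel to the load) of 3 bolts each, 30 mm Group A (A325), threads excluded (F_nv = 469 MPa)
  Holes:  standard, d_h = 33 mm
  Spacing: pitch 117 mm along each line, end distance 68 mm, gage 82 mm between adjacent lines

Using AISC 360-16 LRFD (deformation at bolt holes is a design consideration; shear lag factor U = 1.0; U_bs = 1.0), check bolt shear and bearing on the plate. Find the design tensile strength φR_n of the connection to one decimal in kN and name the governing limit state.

2237.7 kN (bolt shear governs)

Bolt shear: A_b = π(30)²/4 = 706.86 mm². φR_n = 0.75 × 469 × 706.86 × 9 × 1 = 2237.7 kN.
Bearing (25 mm plate, F_u = 450 MPa): end bolts L_c = 68 − 33/2 = 51.5, R_n = min(1.2×51.5×25×450, 2.4×30×25×450) = 695.25 kN/bolt; interior L_c = 117 − 33 = 84, R_n = 810 kN/bolt. φR_n = 0.75 × (3×695.25 + 6×810) = 5209.3 kN.
Governing: min(2237.7, 5209.3) = 2237.7 kN → bolt shear.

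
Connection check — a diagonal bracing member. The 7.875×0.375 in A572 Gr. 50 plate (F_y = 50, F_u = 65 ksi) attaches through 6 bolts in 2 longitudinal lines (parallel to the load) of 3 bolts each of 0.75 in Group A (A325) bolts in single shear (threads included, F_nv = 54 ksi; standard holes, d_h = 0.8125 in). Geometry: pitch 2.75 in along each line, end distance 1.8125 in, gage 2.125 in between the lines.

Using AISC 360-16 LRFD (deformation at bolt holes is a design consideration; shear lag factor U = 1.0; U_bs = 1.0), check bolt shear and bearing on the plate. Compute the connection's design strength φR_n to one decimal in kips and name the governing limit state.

Bolt shear: A_b = π(0.75)²/4 = 0.44179 in². φR_n = 0.75 × 54 × 0.44179 × 6 × 1 = 107.4 kips.
Bearing (0.375 in plate, F_u = 65 ksi): end bolts L_c = 1.8125 − 0.8125/2 = 1.40625, R_n = min(1.2×1.40625×0.375×65, 2.4×0.75×0.375×65) = 41.133 kips/bolt; interior L_c = 2.75 − 0.8125 = 1.9375, R_n = 43.875 kips/bolt. φR_n = 0.75 × (2×41.133 + 4×43.875) = 193.3 kips.
Governing: min(107.4, 193.3) = 107.4 kips → bolt shear.

107.4 kips (bolt shear governs)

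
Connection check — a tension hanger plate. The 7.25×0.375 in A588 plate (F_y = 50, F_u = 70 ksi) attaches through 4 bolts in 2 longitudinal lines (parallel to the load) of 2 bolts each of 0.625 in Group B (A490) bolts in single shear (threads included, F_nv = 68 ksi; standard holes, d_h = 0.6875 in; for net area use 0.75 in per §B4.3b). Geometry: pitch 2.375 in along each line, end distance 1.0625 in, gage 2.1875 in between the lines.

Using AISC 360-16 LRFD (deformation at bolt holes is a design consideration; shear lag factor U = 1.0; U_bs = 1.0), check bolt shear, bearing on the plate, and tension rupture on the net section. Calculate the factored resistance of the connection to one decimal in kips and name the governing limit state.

62.6 kips (bolt shear governs)

Bolt shear: A_b = π(0.625)²/4 = 0.3068 in². φR_n = 0.75 × 68 × 0.3068 × 4 × 1 = 62.6 kips.
Bearing (0.375 in plate, F_u = 70 ksi): end bolts L_c = 1.0625 − 0.6875/2 = 0.71875, R_n = min(1.2×0.71875×0.375×70, 2.4×0.625×0.375×70) = 22.641 kips/bolt; interior L_c = 2.375 − 0.6875 = 1.6875, R_n = 39.375 kips/bolt. φR_n = 0.75 × (2×22.641 + 2×39.375) = 93.0 kips.
Tension rupture (net): A_n = (7.25 − 2×0.75)×0.375 = 2.1563 in² (U = 1.0, A_e = A_n). φR_n = 0.75 × 70 × 2.1563 = 113.2 kips.
Governing: min(62.6, 93.0, 113.2) = 62.6 kips → bolt shear.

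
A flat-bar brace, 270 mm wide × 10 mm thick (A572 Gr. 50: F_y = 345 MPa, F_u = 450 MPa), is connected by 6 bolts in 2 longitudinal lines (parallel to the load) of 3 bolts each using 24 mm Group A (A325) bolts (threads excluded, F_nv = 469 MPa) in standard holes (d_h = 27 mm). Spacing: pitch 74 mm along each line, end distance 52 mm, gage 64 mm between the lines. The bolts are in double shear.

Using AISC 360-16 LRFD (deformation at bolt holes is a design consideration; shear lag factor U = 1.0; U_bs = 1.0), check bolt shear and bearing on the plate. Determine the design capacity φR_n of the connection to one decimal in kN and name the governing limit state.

1073.3 kN (bearing governs)

Bolt shear: A_b = π(24)²/4 = 452.39 mm². φR_n = 0.75 × 469 × 452.39 × 6 × 2 = 1909.5 kN.
Bearing (10 mm plate, F_u = 450 MPa): end bolts L_c = 52 − 27/2 = 38.5, R_n = min(1.2×38.5×10×450, 2.4×24×10×450) = 207.9 kN/bolt; interior L_c = 74 − 27 = 47, R_n = 253.8 kN/bolt. φR_n = 0.75 × (2×207.9 + 4×253.8) = 1073.3 kN.
Governing: min(1909.5, 1073.3) = 1073.3 kN → bearing.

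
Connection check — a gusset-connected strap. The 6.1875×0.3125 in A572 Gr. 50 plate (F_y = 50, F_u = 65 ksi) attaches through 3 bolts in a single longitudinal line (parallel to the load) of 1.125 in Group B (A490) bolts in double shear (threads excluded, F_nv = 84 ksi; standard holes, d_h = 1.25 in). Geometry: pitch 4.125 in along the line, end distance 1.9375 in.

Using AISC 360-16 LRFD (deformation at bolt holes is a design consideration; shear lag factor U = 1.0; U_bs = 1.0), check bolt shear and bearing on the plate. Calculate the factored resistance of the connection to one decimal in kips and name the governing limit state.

Bolt shear: A_b = π(1.125)²/4 = 0.99402 in². φR_n = 0.75 × 84 × 0.99402 × 3 × 2 = 375.7 kips.
Bearing (0.3125 in plate, F_u = 65 ksi): end bolts L_c = 1.9375 − 1.25/2 = 1.3125, R_n = min(1.2×1.3125×0.3125×65, 2.4×1.125×0.3125×65) = 31.992 kips/bolt; interior L_c = 4.125 − 1.25 = 2.875, R_n = 54.844 kips/bolt. φR_n = 0.75 × (1×31.992 + 2×54.844) = 106.3 kips.
Governing: min(375.7, 106.3) = 106.3 kips → bearing.

106.3 kips (bearing governs)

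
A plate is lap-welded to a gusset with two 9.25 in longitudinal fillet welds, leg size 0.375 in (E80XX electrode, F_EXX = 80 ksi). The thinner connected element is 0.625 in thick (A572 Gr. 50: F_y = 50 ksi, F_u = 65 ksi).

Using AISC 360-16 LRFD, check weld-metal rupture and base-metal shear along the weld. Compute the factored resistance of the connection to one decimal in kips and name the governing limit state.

176.6 kips (weld metal governs)

Weld metal: throat = 0.707×0.375 = 0.26513 in, L = 2×9.25 = 18.5 in. φR_n = 0.75 × 0.6 × 80 × 0.26513 × 18.5 = 176.6 kips.
Base metal shear (0.625 in plate): yield φR_n = 1.0×0.6×50×0.625×18.5 = 346.9 kips; rupture φR_n = 0.75×0.6×65×0.625×18.5 = 338.2 kips; take 338.2 kips (rupture).
Governing: min(176.6, 338.2) = 176.6 kips → weld metal.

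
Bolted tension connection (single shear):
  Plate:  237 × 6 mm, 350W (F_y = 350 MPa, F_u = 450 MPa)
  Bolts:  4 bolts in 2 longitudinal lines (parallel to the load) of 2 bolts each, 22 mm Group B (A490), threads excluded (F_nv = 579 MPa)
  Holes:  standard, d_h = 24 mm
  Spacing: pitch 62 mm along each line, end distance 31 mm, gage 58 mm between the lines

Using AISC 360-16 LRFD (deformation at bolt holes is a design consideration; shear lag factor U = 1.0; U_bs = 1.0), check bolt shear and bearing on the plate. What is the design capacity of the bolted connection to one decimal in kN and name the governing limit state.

Bolt shear: A_b = π(22)²/4 = 380.13 mm². φR_n = 0.75 × 579 × 380.13 × 4 × 1 = 660.3 kN.
Bearing (6 mm plate, F_u = 450 MPa): end bolts L_c = 31 − 24/2 = 19, R_n = min(1.2×19×6×450, 2.4×22×6×450) = 61.56 kN/bolt; interior L_c = 62 − 24 = 38, R_n = 123.12 kN/bolt. φR_n = 0.75 × (2×61.56 + 2×123.12) = 277.0 kN.
Governing: min(660.3, 277.0) = 277.0 kN → bearing.

277.0 kN (bearing governs)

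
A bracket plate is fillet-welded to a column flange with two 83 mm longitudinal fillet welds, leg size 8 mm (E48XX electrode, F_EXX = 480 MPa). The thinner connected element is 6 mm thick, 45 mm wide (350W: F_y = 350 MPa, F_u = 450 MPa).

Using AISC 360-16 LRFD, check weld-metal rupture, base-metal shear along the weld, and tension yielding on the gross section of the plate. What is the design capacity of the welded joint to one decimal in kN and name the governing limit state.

85.1 kN (gross-section yield governs)

Weld metal: throat = 0.707×8 = 5.656 mm, L = 2×83 = 166 mm. φR_n = 0.75 × 0.6 × 480 × 5.656 × 166 = 202.8 kN.
Base metal shear (6 mm plate): yield φR_n = 1.0×0.6×350×6×166 = 209.2 kN; rupture φR_n = 0.75×0.6×450×6×166 = 201.7 kN; take 201.7 kN (rupture).
Tension yield (gross): A_g = 45×6 = 270 mm². φR_n = 0.90 × 350 × 270 = 85.1 kN.
Governing: min(202.8, 201.7, 85.1) = 85.1 kN → gross-section yield.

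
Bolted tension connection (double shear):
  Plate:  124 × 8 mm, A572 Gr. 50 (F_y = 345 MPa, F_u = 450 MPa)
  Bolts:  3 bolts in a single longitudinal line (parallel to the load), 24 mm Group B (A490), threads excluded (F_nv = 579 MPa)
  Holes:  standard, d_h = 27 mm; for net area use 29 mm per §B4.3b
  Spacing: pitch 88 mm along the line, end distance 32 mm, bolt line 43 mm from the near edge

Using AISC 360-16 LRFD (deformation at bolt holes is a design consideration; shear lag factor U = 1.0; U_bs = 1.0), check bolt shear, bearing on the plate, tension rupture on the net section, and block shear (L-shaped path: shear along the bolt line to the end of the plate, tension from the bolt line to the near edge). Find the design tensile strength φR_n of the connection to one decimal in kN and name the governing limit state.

Bolt shear: A_b = π(24)²/4 = 452.39 mm². φR_n = 0.75 × 579 × 452.39 × 3 × 2 = 1178.7 kN.
Bearing (8 mm plate, F_u = 450 MPa): end bolts L_c = 32 − 27/2 = 18.5, R_n = min(1.2×18.5×8×450, 2.4×24×8×450) = 79.92 kN/bolt; interior L_c = 88 − 27 = 61, R_n = 207.36 kN/bolt. φR_n = 0.75 × (1×79.92 + 2×207.36) = 371.0 kN.
Tension rupture (net): A_n = (124 − 1×29)×8 = 760 mm² (U = 1.0, A_e = A_n). φR_n = 0.75 × 450 × 760 = 256.5 kN.
Block shear: shear path 1×[32+2×88] = 1×208 mm, A_gv = 1664, A_nv = 1×(208 − 2.5×29)×8 = 1084 mm²; tension to near edge: (43 − 0.5×29)×8 = 228 mm². R_n = min(0.6×450×1084, 0.6×345×1664) + 1.0×450×228 = min(292.68, 344.45) + 102.6 = 395.28 kN. φR_n = 0.75 × 395.28 = 296.5 kN.
Governing: min(1178.7, 371.0, 256.5, 296.5) = 256.5 kN → net-section rupture.

256.5 kN (net-section rupture governs)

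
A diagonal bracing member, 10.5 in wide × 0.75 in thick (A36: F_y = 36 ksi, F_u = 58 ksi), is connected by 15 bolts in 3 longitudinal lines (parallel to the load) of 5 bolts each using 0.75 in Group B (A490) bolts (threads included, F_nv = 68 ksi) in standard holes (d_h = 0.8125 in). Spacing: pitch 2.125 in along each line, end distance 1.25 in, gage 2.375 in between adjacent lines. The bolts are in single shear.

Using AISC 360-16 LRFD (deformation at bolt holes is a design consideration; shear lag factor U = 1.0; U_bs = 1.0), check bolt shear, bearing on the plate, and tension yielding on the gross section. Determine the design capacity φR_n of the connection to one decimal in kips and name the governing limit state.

Bolt shear: A_b = π(0.75)²/4 = 0.44179 in². φR_n = 0.75 × 68 × 0.44179 × 15 × 1 = 338.0 kips.
Bearing (0.75 in plate, F_u = 58 ksi): end bolts L_c = 1.25 − 0.8125/2 = 0.84375, R_n = min(1.2×0.84375×0.75×58, 2.4×0.75×0.75×58) = 44.044 kips/bolt; interior L_c = 2.125 − 0.8125 = 1.3125, R_n = 68.513 kips/bolt. φR_n = 0.75 × (3×44.044 + 12×68.513) = 715.7 kips.
Tension yield (gross): A_g = 10.5×0.75 = 7.875 in². φR_n = 0.90 × 36 × 7.875 = 255.2 kips.
Governing: min(338.0, 715.7, 255.2) = 255.2 kips → gross-section yield.

255.2 kips (gross-section yield governs)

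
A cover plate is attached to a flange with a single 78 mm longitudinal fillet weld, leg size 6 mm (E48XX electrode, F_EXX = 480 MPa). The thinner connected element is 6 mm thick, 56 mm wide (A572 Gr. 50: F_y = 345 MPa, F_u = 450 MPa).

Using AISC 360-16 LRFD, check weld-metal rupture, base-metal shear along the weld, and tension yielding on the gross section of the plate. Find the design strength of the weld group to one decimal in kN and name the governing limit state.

Weld metal: throat = 0.707×6 = 4.242 mm, L = 78 mm. φR_n = 0.75 × 0.6 × 480 × 4.242 × 78 = 71.5 kN.
Base metal shear (6 mm plate): yield φR_n = 1.0×0.6×345×6×78 = 96.9 kN; rupture φR_n = 0.75×0.6×450×6×78 = 94.8 kN; take 94.8 kN (rupture).
Tension yield (gross): A_g = 56×6 = 336 mm². φR_n = 0.90 × 345 × 336 = 104.3 kN.
Governing: min(71.5, 94.8, 104.3) = 71.5 kN → weld metal.

71.5 kN (weld metal governs)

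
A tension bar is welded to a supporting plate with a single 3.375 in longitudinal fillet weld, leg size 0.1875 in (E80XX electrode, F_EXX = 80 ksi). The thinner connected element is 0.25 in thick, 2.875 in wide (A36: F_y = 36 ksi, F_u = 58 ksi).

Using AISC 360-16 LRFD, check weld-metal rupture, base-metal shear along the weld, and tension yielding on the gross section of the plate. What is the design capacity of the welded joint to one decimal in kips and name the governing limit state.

Weld metal: throat = 0.707×0.1875 = 0.13256 in, L = 3.375 in. φR_n = 0.75 × 0.6 × 80 × 0.13256 × 3.375 = 16.1 kips.
Base metal shear (0.25 in plate): yield φR_n = 1.0×0.6×36×0.25×3.375 = 18.2 kips; rupture φR_n = 0.75×0.6×58×0.25×3.375 = 22.0 kips; take 18.2 kips (yield).
Tension yield (gross): A_g = 2.875×0.25 = 0.71875 in². φR_n = 0.90 × 36 × 0.71875 = 23.3 kips.
Governing: min(16.1, 18.2, 23.3) = 16.1 kips → weld metal.

16.1 kips (weld metal governs)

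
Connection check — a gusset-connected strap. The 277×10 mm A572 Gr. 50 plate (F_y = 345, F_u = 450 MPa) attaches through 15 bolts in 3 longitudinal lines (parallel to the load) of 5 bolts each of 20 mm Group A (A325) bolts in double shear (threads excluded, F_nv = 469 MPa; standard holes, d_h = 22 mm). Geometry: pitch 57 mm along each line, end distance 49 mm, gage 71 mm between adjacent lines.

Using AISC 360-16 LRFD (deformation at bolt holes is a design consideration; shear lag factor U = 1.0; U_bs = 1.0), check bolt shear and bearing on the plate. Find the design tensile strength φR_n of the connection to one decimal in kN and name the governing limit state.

2162.7 kN (bearing governs)

Bolt shear: A_b = π(20)²/4 = 314.16 mm². φR_n = 0.75 × 469 × 314.16 × 15 × 2 = 3315.2 kN.
Bearing (10 mm plate, F_u = 450 MPa): end bolts L_c = 49 − 22/2 = 38, R_n = min(1.2×38×10×450, 2.4×20×10×450) = 205.2 kN/bolt; interior L_c = 57 − 22 = 35, R_n = 189 kN/bolt. φR_n = 0.75 × (3×205.2 + 12×189) = 2162.7 kN.
Governing: min(3315.2, 2162.7) = 2162.7 kN → bearing.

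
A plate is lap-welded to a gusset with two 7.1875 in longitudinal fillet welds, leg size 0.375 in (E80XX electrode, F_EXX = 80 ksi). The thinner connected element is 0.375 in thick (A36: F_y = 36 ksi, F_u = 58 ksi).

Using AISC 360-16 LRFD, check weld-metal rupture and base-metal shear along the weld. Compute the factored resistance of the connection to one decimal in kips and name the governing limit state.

116.4 kips (base-metal shear governs)

Weld metal: throat = 0.707×0.375 = 0.26513 in, L = 2×7.1875 = 14.375 in. φR_n = 0.75 × 0.6 × 80 × 0.26513 × 14.375 = 137.2 kips.
Base metal shear (0.375 in plate): yield φR_n = 1.0×0.6×36×0.375×14.375 = 116.4 kips; rupture φR_n = 0.75×0.6×58×0.375×14.375 = 140.7 kips; take 116.4 kips (yield).
Governing: min(137.2, 116.4) = 116.4 kips → base-metal shear.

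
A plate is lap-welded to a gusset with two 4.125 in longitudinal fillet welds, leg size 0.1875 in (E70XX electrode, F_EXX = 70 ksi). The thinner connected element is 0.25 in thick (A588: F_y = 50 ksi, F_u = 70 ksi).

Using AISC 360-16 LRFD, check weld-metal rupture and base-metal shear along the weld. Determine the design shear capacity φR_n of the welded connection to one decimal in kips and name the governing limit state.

34.4 kips (weld metal governs)

Weld metal: throat = 0.707×0.1875 = 0.13256 in, L = 2×4.125 = 8.25 in. φR_n = 0.75 × 0.6 × 70 × 0.13256 × 8.25 = 34.4 kips.
Base metal shear (0.25 in plate): yield φR_n = 1.0×0.6×50×0.25×8.25 = 61.9 kips; rupture φR_n = 0.75×0.6×70×0.25×8.25 = 65.0 kips; take 61.9 kips (yield).
Governing: min(34.4, 61.9) = 34.4 kips → weld metal.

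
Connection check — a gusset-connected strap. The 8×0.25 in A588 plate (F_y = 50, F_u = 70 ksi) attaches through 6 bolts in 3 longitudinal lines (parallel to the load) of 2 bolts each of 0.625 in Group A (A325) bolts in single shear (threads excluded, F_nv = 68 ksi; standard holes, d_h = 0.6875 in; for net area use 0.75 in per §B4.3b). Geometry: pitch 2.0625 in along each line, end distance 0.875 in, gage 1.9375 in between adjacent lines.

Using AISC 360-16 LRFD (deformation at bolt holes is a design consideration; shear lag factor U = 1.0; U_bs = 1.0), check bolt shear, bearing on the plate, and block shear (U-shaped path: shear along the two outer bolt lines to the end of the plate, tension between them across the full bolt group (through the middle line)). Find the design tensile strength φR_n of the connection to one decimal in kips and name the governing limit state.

Bolt shear: A_b = π(0.625)²/4 = 0.3068 in². φR_n = 0.75 × 68 × 0.3068 × 6 × 1 = 93.9 kips.
Bearing (0.25 in plate, F_u = 70 ksi): end bolts L_c = 0.875 − 0.6875/2 = 0.53125, R_n = min(1.2×0.53125×0.25×70, 2.4×0.625×0.25×70) = 11.156 kips/bolt; interior L_c = 2.0625 − 0.6875 = 1.375, R_n = 26.25 kips/bolt. φR_n = 0.75 × (3×11.156 + 3×26.25) = 84.2 kips.
Block shear: shear path 2×[0.875+1×2.0625] = 2×2.9375 in, A_gv = 1.4688, A_nv = 2×(2.9375 − 1.5×0.75)×0.25 = 0.90625 in²; tension across gage: (3.875 − 2×0.75)×0.25 = 0.59375 in². R_n = min(0.6×70×0.90625, 0.6×50×1.4688) + 1.0×70×0.59375 = min(38.063, 44.064) + 41.563 = 79.626 kips. φR_n = 0.75 × 79.626 = 59.7 kips.
Governing: min(93.9, 84.2, 59.7) = 59.7 kips → block shear.

59.7 kips (block shear governs)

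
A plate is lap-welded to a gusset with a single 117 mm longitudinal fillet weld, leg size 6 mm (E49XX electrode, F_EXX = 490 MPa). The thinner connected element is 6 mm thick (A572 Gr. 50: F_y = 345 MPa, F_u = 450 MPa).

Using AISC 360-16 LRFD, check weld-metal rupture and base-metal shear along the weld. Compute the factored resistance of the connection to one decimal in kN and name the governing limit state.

109.4 kN (weld metal governs)

Weld metal: throat = 0.707×6 = 4.242 mm, L = 117 mm. φR_n = 0.75 × 0.6 × 490 × 4.242 × 117 = 109.4 kN.
Base metal shear (6 mm plate): yield φR_n = 1.0×0.6×345×6×117 = 145.3 kN; rupture φR_n = 0.75×0.6×450×6×117 = 142.2 kN; take 142.2 kN (rupture).
Governing: min(109.4, 142.2) = 109.4 kN → weld metal.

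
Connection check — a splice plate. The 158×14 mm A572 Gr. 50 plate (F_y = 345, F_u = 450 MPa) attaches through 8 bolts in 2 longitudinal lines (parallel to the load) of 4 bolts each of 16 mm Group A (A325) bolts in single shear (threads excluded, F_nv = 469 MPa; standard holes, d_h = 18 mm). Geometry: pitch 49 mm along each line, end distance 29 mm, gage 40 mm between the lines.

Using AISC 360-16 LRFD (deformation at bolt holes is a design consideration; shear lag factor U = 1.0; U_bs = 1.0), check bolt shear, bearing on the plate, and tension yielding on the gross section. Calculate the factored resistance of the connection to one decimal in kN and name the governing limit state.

Bolt shear: A_b = π(16)²/4 = 201.06 mm². φR_n = 0.75 × 469 × 201.06 × 8 × 1 = 565.8 kN.
Bearing (14 mm plate, F_u = 450 MPa): end bolts L_c = 29 − 18/2 = 20, R_n = min(1.2×20×14×450, 2.4×16×14×450) = 151.2 kN/bolt; interior L_c = 49 − 18 = 31, R_n = 234.36 kN/bolt. φR_n = 0.75 × (2×151.2 + 6×234.36) = 1281.4 kN.
Tension yield (gross): A_g = 158×14 = 2212 mm². φR_n = 0.90 × 345 × 2212 = 686.8 kN.
Governing: min(565.8, 1281.4, 686.8) = 565.8 kN → bolt shear.

565.8 kN (bolt shear governs)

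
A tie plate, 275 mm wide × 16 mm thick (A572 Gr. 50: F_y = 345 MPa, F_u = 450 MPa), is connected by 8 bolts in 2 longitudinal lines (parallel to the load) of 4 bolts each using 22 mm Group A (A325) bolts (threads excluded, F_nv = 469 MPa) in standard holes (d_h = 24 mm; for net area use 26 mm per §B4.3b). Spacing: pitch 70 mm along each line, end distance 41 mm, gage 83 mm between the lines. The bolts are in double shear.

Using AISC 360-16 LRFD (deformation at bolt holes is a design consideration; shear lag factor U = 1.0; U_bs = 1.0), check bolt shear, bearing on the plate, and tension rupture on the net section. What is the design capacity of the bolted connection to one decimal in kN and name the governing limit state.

Bolt shear: A_b = π(22)²/4 = 380.13 mm². φR_n = 0.75 × 469 × 380.13 × 8 × 2 = 2139.4 kN.
Bearing (16 mm plate, F_u = 450 MPa): end bolts L_c = 41 − 24/2 = 29, R_n = min(1.2×29×16×450, 2.4×22×16×450) = 250.56 kN/bolt; interior L_c = 70 − 24 = 46, R_n = 380.16 kN/bolt. φR_n = 0.75 × (2×250.56 + 6×380.16) = 2086.6 kN.
Tension rupture (net): A_n = (275 − 2×26)×16 = 3568 mm² (U = 1.0, A_e = A_n). φR_n = 0.75 × 450 × 3568 = 1204.2 kN.
Governing: min(2139.4, 2086.6, 1204.2) = 1204.2 kN → net-section rupture.

1204.2 kN (net-section rupture governs)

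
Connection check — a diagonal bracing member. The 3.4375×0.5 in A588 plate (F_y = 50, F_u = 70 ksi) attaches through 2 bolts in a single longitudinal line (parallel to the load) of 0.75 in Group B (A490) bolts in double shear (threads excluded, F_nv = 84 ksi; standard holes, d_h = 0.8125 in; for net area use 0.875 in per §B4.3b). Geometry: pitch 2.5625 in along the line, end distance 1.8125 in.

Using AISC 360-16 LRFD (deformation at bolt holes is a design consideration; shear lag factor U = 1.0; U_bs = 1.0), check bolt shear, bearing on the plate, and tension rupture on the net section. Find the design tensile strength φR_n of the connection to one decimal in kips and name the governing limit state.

Bolt shear: A_b = π(0.75)²/4 = 0.44179 in². φR_n = 0.75 × 84 × 0.44179 × 2 × 2 = 111.3 kips.
Bearing (0.5 in plate, F_u = 70 ksi): end bolts L_c = 1.8125 − 0.8125/2 = 1.40625, R_n = min(1.2×1.40625×0.5×70, 2.4×0.75×0.5×70) = 59.063 kips/bolt; interior L_c = 2.5625 − 0.8125 = 1.75, R_n = 63 kips/bolt. φR_n = 0.75 × (1×59.063 + 1×63) = 91.5 kips.
Tension rupture (net): A_n = (3.4375 − 1×0.875)×0.5 = 1.2813 in² (U = 1.0, A_e = A_n). φR_n = 0.75 × 70 × 1.2813 = 67.3 kips.
Governing: min(111.3, 91.5, 67.3) = 67.3 kips → net-section rupture.

67.3 kips (net-section rupture governs)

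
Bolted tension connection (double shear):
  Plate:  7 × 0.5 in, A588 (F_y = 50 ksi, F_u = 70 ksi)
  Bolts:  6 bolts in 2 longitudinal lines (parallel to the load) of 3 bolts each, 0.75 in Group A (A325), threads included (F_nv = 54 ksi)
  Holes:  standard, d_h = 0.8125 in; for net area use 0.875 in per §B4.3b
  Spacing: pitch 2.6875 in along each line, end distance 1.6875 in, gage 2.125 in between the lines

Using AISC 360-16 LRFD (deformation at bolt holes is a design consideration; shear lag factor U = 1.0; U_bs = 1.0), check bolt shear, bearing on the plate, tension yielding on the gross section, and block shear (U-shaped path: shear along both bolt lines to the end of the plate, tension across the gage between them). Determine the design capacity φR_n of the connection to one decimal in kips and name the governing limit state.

Bolt shear: A_b = π(0.75)²/4 = 0.44179 in². φR_n = 0.75 × 54 × 0.44179 × 6 × 2 = 214.7 kips.
Bearing (0.5 in plate, F_u = 70 ksi): end bolts L_c = 1.6875 − 0.8125/2 = 1.28125, R_n = min(1.2×1.28125×0.5×70, 2.4×0.75×0.5×70) = 53.813 kips/bolt; interior L_c = 2.6875 − 0.8125 = 1.875, R_n = 63 kips/bolt. φR_n = 0.75 × (2×53.813 + 4×63) = 269.7 kips.
Tension yield (gross): A_g = 7×0.5 = 3.5 in². φR_n = 0.90 × 50 × 3.5 = 157.5 kips.
Block shear: shear path 2×[1.6875+2×2.6875] = 2×7.0625 in, A_gv = 7.0625, A_nv = 2×(7.0625 − 2.5×0.875)×0.5 = 4.875 in²; tension across gage: (2.125 − 1×0.875)×0.5 = 0.625 in². R_n = min(0.6×70×4.875, 0.6×50×7.0625) + 1.0×70×0.625 = min(204.75, 211.88) + 43.75 = 248.5 kips. φR_n = 0.75 × 248.5 = 186.4 kips.
Governing: min(214.7, 269.7, 157.5, 186.4) = 157.5 kips → gross-section yield.

157.5 kips (gross-section yield governs)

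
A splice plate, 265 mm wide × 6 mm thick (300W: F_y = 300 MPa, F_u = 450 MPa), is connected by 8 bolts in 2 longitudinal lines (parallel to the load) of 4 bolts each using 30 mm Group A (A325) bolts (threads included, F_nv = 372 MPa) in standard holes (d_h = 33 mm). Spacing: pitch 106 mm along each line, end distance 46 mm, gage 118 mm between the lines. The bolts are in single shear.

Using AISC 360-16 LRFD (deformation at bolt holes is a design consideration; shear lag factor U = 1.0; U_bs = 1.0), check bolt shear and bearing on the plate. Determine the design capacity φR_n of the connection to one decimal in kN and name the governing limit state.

Bolt shear: A_b = π(30)²/4 = 706.86 mm². φR_n = 0.75 × 372 × 706.86 × 8 × 1 = 1577.7 kN.
Bearing (6 mm plate, F_u = 450 MPa): end bolts L_c = 46 − 33/2 = 29.5, R_n = min(1.2×29.5×6×450, 2.4×30×6×450) = 95.58 kN/bolt; interior L_c = 106 − 33 = 73, R_n = 194.4 kN/bolt. φR_n = 0.75 × (2×95.58 + 6×194.4) = 1018.2 kN.
Governing: min(1577.7, 1018.2) = 1018.2 kN → bearing.

1018.2 kN (bearing governs)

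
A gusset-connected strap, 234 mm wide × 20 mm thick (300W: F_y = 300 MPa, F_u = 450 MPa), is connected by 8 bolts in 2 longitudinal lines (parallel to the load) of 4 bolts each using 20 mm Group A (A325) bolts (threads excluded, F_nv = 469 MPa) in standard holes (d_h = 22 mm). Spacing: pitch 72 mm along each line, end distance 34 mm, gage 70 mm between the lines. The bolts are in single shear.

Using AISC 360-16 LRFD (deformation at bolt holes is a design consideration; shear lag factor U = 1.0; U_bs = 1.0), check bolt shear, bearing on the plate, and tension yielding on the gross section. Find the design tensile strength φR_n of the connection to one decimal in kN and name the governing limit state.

Bolt shear: A_b = π(20)²/4 = 314.16 mm². φR_n = 0.75 × 469 × 314.16 × 8 × 1 = 884.0 kN.
Bearing (20 mm plate, F_u = 450 MPa): end bolts L_c = 34 − 22/2 = 23, R_n = min(1.2×23×20×450, 2.4×20×20×450) = 248.4 kN/bolt; interior L_c = 72 − 22 = 50, R_n = 432 kN/bolt. φR_n = 0.75 × (2×248.4 + 6×432) = 2316.6 kN.
Tension yield (gross): A_g = 234×20 = 4680 mm². φR_n = 0.90 × 300 × 4680 = 1263.6 kN.
Governing: min(884.0, 2316.6, 1263.6) = 884.0 kN → bolt shear.

884.0 kN (bolt shear governs)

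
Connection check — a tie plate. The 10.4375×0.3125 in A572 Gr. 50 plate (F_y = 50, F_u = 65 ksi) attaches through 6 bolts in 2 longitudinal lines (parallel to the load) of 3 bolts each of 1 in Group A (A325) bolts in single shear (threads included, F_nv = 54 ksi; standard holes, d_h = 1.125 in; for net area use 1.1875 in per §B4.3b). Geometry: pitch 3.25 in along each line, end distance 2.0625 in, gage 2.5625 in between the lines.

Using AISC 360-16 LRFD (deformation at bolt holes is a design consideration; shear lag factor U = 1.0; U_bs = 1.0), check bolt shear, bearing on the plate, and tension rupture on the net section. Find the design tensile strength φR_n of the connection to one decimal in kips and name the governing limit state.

Bolt shear: A_b = π(1)²/4 = 0.7854 in². φR_n = 0.75 × 54 × 0.7854 × 6 × 1 = 190.9 kips.
Bearing (0.3125 in plate, F_u = 65 ksi): end bolts L_c = 2.0625 − 1.125/2 = 1.5, R_n = min(1.2×1.5×0.3125×65, 2.4×1×0.3125×65) = 36.563 kips/bolt; interior L_c = 3.25 − 1.125 = 2.125, R_n = 48.75 kips/bolt. φR_n = 0.75 × (2×36.563 + 4×48.75) = 201.1 kips.
Tension rupture (net): A_n = (10.4375 − 2×1.1875)×0.3125 = 2.5195 in² (U = 1.0, A_e = A_n). φR_n = 0.75 × 65 × 2.5195 = 122.8 kips.
Governing: min(190.9, 201.1, 122.8) = 122.8 kips → net-section rupture.

122.8 kips (net-section rupture governs)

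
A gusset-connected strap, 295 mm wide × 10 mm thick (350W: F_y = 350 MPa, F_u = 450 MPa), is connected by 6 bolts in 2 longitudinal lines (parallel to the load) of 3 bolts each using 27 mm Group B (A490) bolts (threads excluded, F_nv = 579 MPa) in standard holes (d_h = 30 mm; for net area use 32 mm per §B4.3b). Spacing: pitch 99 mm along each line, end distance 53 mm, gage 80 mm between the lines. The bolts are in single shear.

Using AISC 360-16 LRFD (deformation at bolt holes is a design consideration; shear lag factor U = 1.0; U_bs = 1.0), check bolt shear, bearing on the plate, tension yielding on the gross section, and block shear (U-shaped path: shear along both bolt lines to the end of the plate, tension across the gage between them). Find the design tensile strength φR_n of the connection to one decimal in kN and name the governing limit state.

Bolt shear: A_b = π(27)²/4 = 572.56 mm². φR_n = 0.75 × 579 × 572.56 × 6 × 1 = 1491.8 kN.
Bearing (10 mm plate, F_u = 450 MPa): end bolts L_c = 53 − 30/2 = 38, R_n = min(1.2×38×10×450, 2.4×27×10×450) = 205.2 kN/bolt; interior L_c = 99 − 30 = 69, R_n = 291.6 kN/bolt. φR_n = 0.75 × (2×205.2 + 4×291.6) = 1182.6 kN.
Tension yield (gross): A_g = 295×10 = 2950 mm². φR_n = 0.90 × 350 × 2950 = 929.3 kN.
Block shear: shear path 2×[53+2×99] = 2×251 mm, A_gv = 5020, A_nv = 2×(251 − 2.5×32)×10 = 3420 mm²; tension across gage: (80 − 1×32)×10 = 480 mm². R_n = min(0.6×450×3420, 0.6×350×5020) + 1.0×450×480 = min(923.4, 1054.2) + 216 = 1139.4 kN. φR_n = 0.75 × 1139.4 = 854.6 kN.
Governing: min(1491.8, 1182.6, 929.3, 854.6) = 854.6 kN → block shear.

854.6 kN (block shear governs)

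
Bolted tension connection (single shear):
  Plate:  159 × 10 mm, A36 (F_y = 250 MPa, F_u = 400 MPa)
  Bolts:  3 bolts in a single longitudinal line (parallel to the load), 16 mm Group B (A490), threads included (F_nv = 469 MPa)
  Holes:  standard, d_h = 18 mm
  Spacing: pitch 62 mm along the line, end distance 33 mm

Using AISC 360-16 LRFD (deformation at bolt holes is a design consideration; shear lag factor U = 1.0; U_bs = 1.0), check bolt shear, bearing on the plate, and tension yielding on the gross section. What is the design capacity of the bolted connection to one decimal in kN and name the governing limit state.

212.2 kN (bolt shear governs)

Bolt shear: A_b = π(16)²/4 = 201.06 mm². φR_n = 0.75 × 469 × 201.06 × 3 × 1 = 212.2 kN.
Bearing (10 mm plate, F_u = 400 MPa): end bolts L_c = 33 − 18/2 = 24, R_n = min(1.2×24×10×400, 2.4×16×10×400) = 115.2 kN/bolt; interior L_c = 62 − 18 = 44, R_n = 153.6 kN/bolt. φR_n = 0.75 × (1×115.2 + 2×153.6) = 316.8 kN.
Tension yield (gross): A_g = 159×10 = 1590 mm². φR_n = 0.90 × 250 × 1590 = 357.8 kN.
Governing: min(212.2, 316.8, 357.8) = 212.2 kN → bolt shear.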